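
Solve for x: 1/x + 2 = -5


Subtract 2 from both sides: 1/x = -7
Multiply both sides by x: 1 = -7 * x
Divide by -7: x = -1/7

x = -1/7


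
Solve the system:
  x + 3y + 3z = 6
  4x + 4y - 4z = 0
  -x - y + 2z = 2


Using Cramer's rule. Expand each determinant along the first row.
D  = 1*[4*2 - (-4)*(-1)] - 3*[4*2 - (-4)*(-1)] + 3*[4*(-1) - 4*(-1)]
  = 1*(4) - 3*(4) + 3*(0) = -8
Dx = 6*[4*2 - (-4)*(-1)] - 3*[0*2 - (-4)*2] + 3*[0*(-1) - 4*2]
  = 6*(4) - 3*(8) + 3*(-8) = -24
Dy = 1*[0*2 - (-4)*2] - 6*[4*2 - (-4)*(-1)] + 3*[4*2 - 0*(-1)]
  = 1*(8) - 6*(4) + 3*(8) = 8
Dz = 1*[4*2 - 0*(-1)] - 3*[4*2 - 0*(-1)] + 6*[4*(-1) - 4*(-1)]
  = 1*(8) - 3*(8) + 6*(0) = -16
x = Dx/D = -24/-8 = 3, y = Dy/D = 8/-8 = -1, z = Dz/D = -16/-8 = 2
Check eq1: (1)(3) + (3)(-1) + (3)(2) = 6 = 6 ✓
Check eq2: (4)(3) + (4)(-1) + (-4)(2) = 0 = 0 ✓
Check eq3: (-1)(3) + (-1)(-1) + (2)(2) = 2 = 2 ✓

x = 3, y = -1, z = 2


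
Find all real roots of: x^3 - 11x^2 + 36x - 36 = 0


Let p(x) = x^3 - 11x^2 + 36x - 36. By the rational root theorem (leading coefficient 1), any rational root is an integer divisor of 36: try ±1, ±2, ... in turn.
Test x = 1: value = -10 ≠ 0.
Test x = -1: value = -84 ≠ 0.
Test x = 2: value = 0 ✓, so (x - 2) is a factor.
Synthetic division by (x - 2): bring down 1; 1(2) - 11 = -9; (-9)(2) + 36 = 18; 18(2) - 36 = 0 → quotient x^2 - 9x + 18, remainder 0.
Solve the quadratic x^2 - 9x + 18 = 0: discriminant = (-9)^2 - 4(1)(18) = 81 - 72 = 9.
sqrt(9) = 3, so x = (9 ± 3)/2: x = 6 or x = 3.

x = 2, x = 3, x = 6


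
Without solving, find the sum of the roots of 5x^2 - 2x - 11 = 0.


By Vieta's formulas for ax^2 + bx + c = 0:
  Sum of roots = -b/a
  Product of roots = c/a

Here a = 5, b = -2, c = -11
Sum = -(-2)/5 = 2/5
Product = -11/5 = -11/5

Sum = 2/5


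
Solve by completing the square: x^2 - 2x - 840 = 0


Start: x^2 - 2x - 840 = 0
Move constant: x^2 - 2x = 840
Half of -2 is -1, squared is 1
Add 1 to both sides: x^2 - 2x + 1 = 841
(x - 1)^2 = 841
x - 1 = ±29
x = 1 + 29 = 30 or x = 1 - 29 = -28

x = -28, x = 30


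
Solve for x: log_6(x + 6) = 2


Convert to exponential form: x + 6 = 6^2 = 36
x = 36 - 6 = 30
Check: log_6(30 + 6) = log_6(36) = log_6(36) = 2 ✓

x = 30


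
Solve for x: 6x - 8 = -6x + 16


Starting with: 6x - 8 = -6x + 16
Move all x terms to left: (6 + 6)x = 16 + 8
Simplify: 12x = 24
Divide both sides by 12: x = 2

x = 2


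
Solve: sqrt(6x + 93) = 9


Square both sides: 6x + 93 = 9^2 = 81
6x = 81 - 93 = -12
x = -2
Check: sqrt(6*(-2) + 93) = sqrt(81) = 9 ✓

x = -2


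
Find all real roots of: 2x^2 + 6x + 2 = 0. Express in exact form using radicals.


Using the quadratic formula: x = (-b ± sqrt(b^2 - 4ac)) / (2a)
Here a = 2, b = 6, c = 2
Discriminant = b^2 - 4ac = 6^2 - 4(2)(2) = 36 - 16 = 20
Since discriminant = 20 > 0, there are two real roots.
x = (-6 ± 2*sqrt(5)) / 4
Simplifying: x = (-3 ± sqrt(5)) / 2
Numerically: x ≈ -0.3820 or x ≈ -2.6180

x = (-3 + sqrt(5)) / 2 or x = (-3 - sqrt(5)) / 2


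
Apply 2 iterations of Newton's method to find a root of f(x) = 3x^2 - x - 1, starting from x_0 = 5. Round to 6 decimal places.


Newton's method: x_(n+1) = x_n - f(x_n)/f'(x_n)
f(x) = 3x^2 - x - 1
f'(x) = 6x - 1

Iteration 1:
  f(5.000000) = 69.000000
  f'(5.000000) = 29.000000
  x_1 = 5.000000 - (69.000000)/(29.000000) = 2.620690

Iteration 2:
  f(2.620690) = 16.983353
  f'(2.620690) = 14.724138
  x_2 = 2.620690 - (16.983353)/(14.724138) = 1.467253

x_2 = 1.467253


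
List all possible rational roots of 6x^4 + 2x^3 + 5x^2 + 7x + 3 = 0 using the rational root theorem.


Rational root theorem: possible roots are ±p/q where:
  p divides the constant term (3): p ∈ {1, 3}
  q divides the leading coefficient (6): q ∈ {1, 2, 3, 6}

All possible rational roots: -3, -3/2, -1, -1/2, -1/3, -1/6, 1/6, 1/3, 1/2, 1, 3/2, 3

-3, -3/2, -1, -1/2, -1/3, -1/6, 1/6, 1/3, 1/2, 1, 3/2, 3


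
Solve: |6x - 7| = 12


An absolute value equation |expr| = 12 gives two cases:
Case 1: 6x - 7 = 12
  6x = 19, so x = 19/6
Case 2: 6x - 7 = -12
  6x = -5, so x = -5/6

x = -5/6, x = 19/6


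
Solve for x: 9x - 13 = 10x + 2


Starting with: 9x - 13 = 10x + 2
Move all x terms to left: (9 - 10)x = 2 + 13
Simplify: -x = 15
Divide both sides by -1: x = -15

x = -15


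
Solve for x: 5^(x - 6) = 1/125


Express both sides with the same base.
1/125 = 5^(-3)
Since the bases match, equate exponents: x - 6 = -3
So x = -3 - (-6) = 3

x = 3


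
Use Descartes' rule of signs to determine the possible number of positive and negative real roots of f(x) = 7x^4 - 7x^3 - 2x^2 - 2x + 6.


Descartes' rule of signs:

For positive roots, count sign changes in f(x) = 7x^4 - 7x^3 - 2x^2 - 2x + 6:
Signs of coefficients: +, -, -, -, +
Number of sign changes: 2
Possible positive real roots: 2, 0

For negative roots, examine f(-x) = 7x^4 + 7x^3 - 2x^2 + 2x + 6:
Signs of coefficients: +, +, -, +, +
Number of sign changes: 2
Possible negative real roots: 2, 0

Positive roots: 2 or 0; Negative roots: 2 or 0


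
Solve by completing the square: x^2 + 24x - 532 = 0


Start: x^2 + 24x - 532 = 0
Move constant: x^2 + 24x = 532
Half of 24 is 12, squared is 144
Add 144 to both sides: x^2 + 24x + 144 = 676
(x + 12)^2 = 676
x + 12 = ±26
x = -12 + 26 = 14 or x = -12 - 26 = -38

x = -38, x = 14


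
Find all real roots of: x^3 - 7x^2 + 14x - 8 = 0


Let p(x) = x^3 - 7x^2 + 14x - 8. By the rational root theorem (leading coefficient 1), any rational root is an integer divisor of 8: try ±1, ±2, ... in turn.
Test x = 1: value = 0 ✓, so (x - 1) is a factor.
Synthetic division by (x - 1): bring down 1; 1(1) - 7 = -6; (-6)(1) + 14 = 8; 8(1) - 8 = 0 → quotient x^2 - 6x + 8, remainder 0.
Solve the quadratic x^2 - 6x + 8 = 0: discriminant = (-6)^2 - 4(1)(8) = 36 - 32 = 4.
sqrt(4) = 2, so x = (6 ± 2)/2: x = 4 or x = 2.

x = 1, x = 2, x = 4


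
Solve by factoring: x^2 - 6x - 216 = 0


We need two numbers that multiply to -216 and add to -6.
Those numbers are -18 and 12 (since (-18) * 12 = -216 and (-18) + 12 = -6).
So x^2 - 6x - 216 = (x - 18)(x + 12) = 0
Setting each factor to zero: x = 18 or x = -12

x = -12, x = 18


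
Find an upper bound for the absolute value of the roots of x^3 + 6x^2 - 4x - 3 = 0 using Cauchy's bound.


Cauchy's bound: all roots r satisfy |r| <= 1 + max(|a_i/a_n|) for i = 0,...,n-1
where a_n is the leading coefficient.

Coefficients: [1, 6, -4, -3]
Leading coefficient a_n = 1
Ratios |a_i/a_n|: 6, 4, 3
Maximum ratio: 6
Cauchy's bound: |r| <= 1 + 6 = 7

Upper bound = 7


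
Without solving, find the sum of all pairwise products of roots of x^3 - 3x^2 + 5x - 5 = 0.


By Vieta's formulas for x^3 + bx^2 + cx + d = 0:
  r1 + r2 + r3 = -b/a = 3
  r1*r2 + r1*r3 + r2*r3 = c/a = 5
  r1*r2*r3 = -d/a = 5


Sum of pairwise products = 5


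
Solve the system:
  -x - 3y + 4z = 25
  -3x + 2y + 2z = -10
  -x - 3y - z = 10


Using Cramer's rule. Expand each determinant along the first row.
D  = (-1)*[2*(-1) - 2*(-3)] - (-3)*[(-3)*(-1) - 2*(-1)] + 4*[(-3)*(-3) - 2*(-1)]
  = (-1)*(4) - (-3)*(5) + 4*(11) = 55
Dx = 25*[2*(-1) - 2*(-3)] - (-3)*[(-10)*(-1) - 2*10] + 4*[(-10)*(-3) - 2*10]
  = 25*(4) - (-3)*(-10) + 4*(10) = 110
Dy = (-1)*[(-10)*(-1) - 2*10] - 25*[(-3)*(-1) - 2*(-1)] + 4*[(-3)*10 - (-10)*(-1)]
  = (-1)*(-10) - 25*(5) + 4*(-40) = -275
Dz = (-1)*[2*10 - (-10)*(-3)] - (-3)*[(-3)*10 - (-10)*(-1)] + 25*[(-3)*(-3) - 2*(-1)]
  = (-1)*(-10) - (-3)*(-40) + 25*(11) = 165
x = Dx/D = 110/55 = 2, y = Dy/D = -275/55 = -5, z = Dz/D = 165/55 = 3
Check eq1: (-1)(2) + (-3)(-5) + (4)(3) = 25 = 25 ✓
Check eq2: (-3)(2) + (2)(-5) + (2)(3) = -10 = -10 ✓
Check eq3: (-1)(2) + (-3)(-5) + (-1)(3) = 10 = 10 ✓

x = 2, y = -5, z = 3


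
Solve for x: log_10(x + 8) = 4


Convert to exponential form: x + 8 = 10^4 = 10000
x = 10000 - 8 = 9992
Check: log_10(9992 + 8) = log_10(10000) = log_10(10000) = 4 ✓

x = 9992


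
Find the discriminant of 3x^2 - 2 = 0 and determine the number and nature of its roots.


For ax^2 + bx + c = 0, discriminant D = b^2 - 4ac
Here a = 3, b = 0, c = -2
D = (0)^2 - 4(3)(-2) = 0 + 24 = 24

D = 24 > 0 but not a perfect square
The equation has 2 distinct real irrational roots.

Discriminant = 24, 2 distinct real irrational roots


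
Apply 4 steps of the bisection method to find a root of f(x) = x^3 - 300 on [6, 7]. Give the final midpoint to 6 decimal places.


f(x) = x^3 - 300
f(6) = -84 < 0
f(7) = 43 > 0

Step 1: midpoint = (6.000000 + 7.000000)/2 = 6.500000
  f(6.500000) = -25.375000
  f(mid) < 0, so root is in [6.500000, 7.000000]

Step 2: midpoint = (6.500000 + 7.000000)/2 = 6.750000
  f(6.750000) = 7.546875
  f(mid) > 0, so root is in [6.500000, 6.750000]

Step 3: midpoint = (6.500000 + 6.750000)/2 = 6.625000
  f(6.625000) = -9.224609
  f(mid) < 0, so root is in [6.625000, 6.750000]

Step 4: midpoint = (6.625000 + 6.750000)/2 = 6.687500
  f(6.687500) = -0.917236
  f(mid) < 0, so root is in [6.687500, 6.750000]

midpoint = 6.687500


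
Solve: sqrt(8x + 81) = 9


Square both sides: 8x + 81 = 9^2 = 81
8x = 81 - 81 = 0
x = 0
Check: sqrt(8*0 + 81) = sqrt(81) = 9 ✓

x = 0


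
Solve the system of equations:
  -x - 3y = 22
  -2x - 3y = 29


Using Cramer's rule:
Determinant D = (-1)(-3) - (-2)(-3) = 3 - 6 = -3
Dx = (22)(-3) - (29)(-3) = -66 + 87 = 21
Dy = (-1)(29) - (-2)(22) = -29 + 44 = 15
x = Dx/D = 21/-3 = -7
y = Dy/D = 15/-3 = -5

x = -7, y = -5


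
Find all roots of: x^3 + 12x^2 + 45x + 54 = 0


Let p(x) = x^3 + 12x^2 + 45x + 54. By the rational root theorem (leading coefficient 1), any rational root is an integer divisor of 54: try ±1, ±2, ... in turn.
Test x = 1: value = 112 ≠ 0.
Test x = -1: value = 20 ≠ 0.
Test x = 2: value = 200 ≠ 0.
Test x = -2: value = 4 ≠ 0.
Test x = 3: value = 324 ≠ 0.
Test x = -3: value = 0 ✓, so (x + 3) is a factor.
Synthetic division by (x + 3): bring down 1; 1(-3) + 12 = 9; 9(-3) + 45 = 18; 18(-3) + 54 = 0 → quotient x^2 + 9x + 18, remainder 0.
Solve the quadratic x^2 + 9x + 18 = 0: discriminant = 9^2 - 4(1)(18) = 81 - 72 = 9.
sqrt(9) = 3, so x = (-9 ± 3)/2: x = -3 or x = -6.
Collecting all roots found:

x = -6, x = -3 (multiplicity 2)


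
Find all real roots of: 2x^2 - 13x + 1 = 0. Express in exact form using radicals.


Using the quadratic formula: x = (-b ± sqrt(b^2 - 4ac)) / (2a)
Here a = 2, b = -13, c = 1
Discriminant = b^2 - 4ac = (-13)^2 - 4(2)(1) = 169 - 8 = 161
Since discriminant = 161 > 0, there are two real roots.
x = (13 ± sqrt(161)) / 4
Numerically: x ≈ 6.4221 or x ≈ 0.0779

x = (13 + sqrt(161)) / 4 or x = (13 - sqrt(161)) / 4


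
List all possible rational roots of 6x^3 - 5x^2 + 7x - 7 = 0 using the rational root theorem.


Rational root theorem: possible roots are ±p/q where:
  p divides the constant term (-7): p ∈ {1, 7}
  q divides the leading coefficient (6): q ∈ {1, 2, 3, 6}

All possible rational roots: -7, -7/2, -7/3, -7/6, -1, -1/2, -1/3, -1/6, 1/6, 1/3, 1/2, 1, 7/6, 7/3, 7/2, 7

-7, -7/2, -7/3, -7/6, -1, -1/2, -1/3, -1/6, 1/6, 1/3, 1/2, 1, 7/6, 7/3, 7/2, 7


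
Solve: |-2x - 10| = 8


An absolute value equation |expr| = 8 gives two cases:
Case 1: -2x - 10 = 8
  -2x = 18, so x = -9
Case 2: -2x - 10 = -8
  -2x = 2, so x = -1

x = -9, x = -1


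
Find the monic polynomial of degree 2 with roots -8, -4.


A monic polynomial with roots -8, -4 is:
p(x) = (x + 8)(x + 4)
After multiplying by (x + 8): x + 8
After multiplying by (x + 4): x^2 + 12x + 32

x^2 + 12x + 32


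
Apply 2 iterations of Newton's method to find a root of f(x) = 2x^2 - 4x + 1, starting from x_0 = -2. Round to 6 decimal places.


Newton's method: x_(n+1) = x_n - f(x_n)/f'(x_n)
f(x) = 2x^2 - 4x + 1
f'(x) = 4x - 4

Iteration 1:
  f(-2.000000) = 17.000000
  f'(-2.000000) = -12.000000
  x_1 = -2.000000 - (17.000000)/(-12.000000) = -0.583333

Iteration 2:
  f(-0.583333) = 4.013889
  f'(-0.583333) = -6.333333
  x_2 = -0.583333 - (4.013889)/(-6.333333) = 0.050439

x_2 = 0.050439


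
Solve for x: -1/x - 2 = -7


Subtract -2 from both sides: -1/x = -5
Multiply both sides by x: -1 = -5 * x
Divide by -5: x = 1/5

x = 1/5


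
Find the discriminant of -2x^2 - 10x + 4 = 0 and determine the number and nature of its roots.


For ax^2 + bx + c = 0, discriminant D = b^2 - 4ac
Here a = -2, b = -10, c = 4
D = (-10)^2 - 4(-2)(4) = 100 + 32 = 132

D = 132 > 0 but not a perfect square
The equation has 2 distinct real irrational roots.

Discriminant = 132, 2 distinct real irrational roots


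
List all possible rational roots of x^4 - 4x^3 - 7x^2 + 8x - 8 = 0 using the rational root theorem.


Rational root theorem: possible roots are ±p/q where:
  p divides the constant term (-8): p ∈ {1, 2, 4, 8}
  q divides the leading coefficient (1): q ∈ {1}

All possible rational roots: -8, -4, -2, -1, 1, 2, 4, 8

-8, -4, -2, -1, 1, 2, 4, 8


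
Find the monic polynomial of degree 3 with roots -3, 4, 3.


A monic polynomial with roots -3, 4, 3 is:
p(x) = (x + 3)(x - 4)(x - 3)
After multiplying by (x + 3): x + 3
After multiplying by (x - 4): x^2 - x - 12
After multiplying by (x - 3): x^3 - 4x^2 - 9x + 36

x^3 - 4x^2 - 9x + 36


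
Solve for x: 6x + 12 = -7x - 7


Starting with: 6x + 12 = -7x - 7
Move all x terms to left: (6 + 7)x = -7 - 12
Simplify: 13x = -19
Divide both sides by 13: x = -19/13

x = -19/13


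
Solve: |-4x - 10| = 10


An absolute value equation |expr| = 10 gives two cases:
Case 1: -4x - 10 = 10
  -4x = 20, so x = -5
Case 2: -4x - 10 = -10
  -4x = 0, so x = 0

x = -5, x = 0


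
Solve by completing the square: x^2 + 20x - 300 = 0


Start: x^2 + 20x - 300 = 0
Move constant: x^2 + 20x = 300
Half of 20 is 10, squared is 100
Add 100 to both sides: x^2 + 20x + 100 = 400
(x + 10)^2 = 400
x + 10 = ±20
x = -10 + 20 = 10 or x = -10 - 20 = -30

x = -30, x = 10


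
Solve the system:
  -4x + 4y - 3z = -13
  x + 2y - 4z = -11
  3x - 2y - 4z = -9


Using Cramer's rule. Expand each determinant along the first row.
D  = (-4)*[2*(-4) - (-4)*(-2)] - 4*[1*(-4) - (-4)*3] + (-3)*[1*(-2) - 2*3]
  = (-4)*(-16) - 4*(8) + (-3)*(-8) = 56
Dx = (-13)*[2*(-4) - (-4)*(-2)] - 4*[(-11)*(-4) - (-4)*(-9)] + (-3)*[(-11)*(-2) - 2*(-9)]
  = (-13)*(-16) - 4*(8) + (-3)*(40) = 56
Dy = (-4)*[(-11)*(-4) - (-4)*(-9)] - (-13)*[1*(-4) - (-4)*3] + (-3)*[1*(-9) - (-11)*3]
  = (-4)*(8) - (-13)*(8) + (-3)*(24) = 0
Dz = (-4)*[2*(-9) - (-11)*(-2)] - 4*[1*(-9) - (-11)*3] + (-13)*[1*(-2) - 2*3]
  = (-4)*(-40) - 4*(24) + (-13)*(-8) = 168
x = Dx/D = 56/56 = 1, y = Dy/D = 0/56 = 0, z = Dz/D = 168/56 = 3
Check eq1: (-4)(1) + (4)(0) + (-3)(3) = -13 = -13 ✓
Check eq2: (1)(1) + (2)(0) + (-4)(3) = -11 = -11 ✓
Check eq3: (3)(1) + (-2)(0) + (-4)(3) = -9 = -9 ✓

x = 1, y = 0, z = 3


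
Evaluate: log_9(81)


We need the exponent such that 9^? = 81
9^2 = 81
Therefore log_9(81) = 2

2


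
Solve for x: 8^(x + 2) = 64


Express both sides with the same base.
64 = 8^2
Since the bases match, equate exponents: x + 2 = 2
So x = 2 - (2) = 0

x = 0


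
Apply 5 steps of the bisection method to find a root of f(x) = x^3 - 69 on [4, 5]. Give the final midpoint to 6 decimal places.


f(x) = x^3 - 69
f(4) = -5 < 0
f(5) = 56 > 0

Step 1: midpoint = (4.000000 + 5.000000)/2 = 4.500000
  f(4.500000) = 22.125000
  f(mid) > 0, so root is in [4.000000, 4.500000]

Step 2: midpoint = (4.000000 + 4.500000)/2 = 4.250000
  f(4.250000) = 7.765625
  f(mid) > 0, so root is in [4.000000, 4.250000]

Step 3: midpoint = (4.000000 + 4.250000)/2 = 4.125000
  f(4.125000) = 1.189453
  f(mid) > 0, so root is in [4.000000, 4.125000]

Step 4: midpoint = (4.000000 + 4.125000)/2 = 4.062500
  f(4.062500) = -1.952881
  f(mid) < 0, so root is in [4.062500, 4.125000]

Step 5: midpoint = (4.062500 + 4.125000)/2 = 4.093750
  f(4.093750) = -0.393707
  f(mid) < 0, so root is in [4.093750, 4.125000]

midpoint = 4.093750


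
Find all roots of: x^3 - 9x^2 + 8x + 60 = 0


Let p(x) = x^3 - 9x^2 + 8x + 60. By the rational root theorem (leading coefficient 1), any rational root is an integer divisor of 60: try ±1, ±2, ... in turn.
Test x = 1: value = 60 ≠ 0.
Test x = -1: value = 42 ≠ 0.
Test x = 2: value = 48 ≠ 0.
Test x = -2: value = 0 ✓, so (x + 2) is a factor.
Synthetic division by (x + 2): bring down 1; 1(-2) - 9 = -11; (-11)(-2) + 8 = 30; 30(-2) + 60 = 0 → quotient x^2 - 11x + 30, remainder 0.
Solve the quadratic x^2 - 11x + 30 = 0: discriminant = (-11)^2 - 4(1)(30) = 121 - 120 = 1.
sqrt(1) = 1, so x = (11 ± 1)/2: x = 6 or x = 5.
Collecting all roots found:

x = -2, x = 5, x = 6


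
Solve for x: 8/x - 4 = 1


Subtract -4 from both sides: 8/x = 5
Multiply both sides by x: 8 = 5 * x
Divide by 5: x = 8/5

x = 8/5


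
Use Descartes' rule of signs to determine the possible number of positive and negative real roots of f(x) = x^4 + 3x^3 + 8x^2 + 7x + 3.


Descartes' rule of signs:

For positive roots, count sign changes in f(x) = x^4 + 3x^3 + 8x^2 + 7x + 3:
Signs of coefficients: +, +, +, +, +
Number of sign changes: 0
Possible positive real roots: 0

For negative roots, examine f(-x) = x^4 - 3x^3 + 8x^2 - 7x + 3:
Signs of coefficients: +, -, +, -, +
Number of sign changes: 4
Possible negative real roots: 4, 2, 0

Positive roots: 0; Negative roots: 4 or 2 or 0


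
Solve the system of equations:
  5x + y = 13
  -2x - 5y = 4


Using Cramer's rule:
Determinant D = (5)(-5) - (-2)(1) = -25 + 2 = -23
Dx = (13)(-5) - (4)(1) = -65 - 4 = -69
Dy = (5)(4) - (-2)(13) = 20 + 26 = 46
x = Dx/D = -69/-23 = 3
y = Dy/D = 46/-23 = -2

x = 3, y = -2


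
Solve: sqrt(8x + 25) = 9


Square both sides: 8x + 25 = 9^2 = 81
8x = 81 - 25 = 56
x = 7
Check: sqrt(8*7 + 25) = sqrt(81) = 9 ✓

x = 7


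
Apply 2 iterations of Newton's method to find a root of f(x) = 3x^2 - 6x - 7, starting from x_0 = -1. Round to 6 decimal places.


Newton's method: x_(n+1) = x_n - f(x_n)/f'(x_n)
f(x) = 3x^2 - 6x - 7
f'(x) = 6x - 6

Iteration 1:
  f(-1.000000) = 2.000000
  f'(-1.000000) = -12.000000
  x_1 = -1.000000 - (2.000000)/(-12.000000) = -0.833333

Iteration 2:
  f(-0.833333) = 0.083333
  f'(-0.833333) = -11.000000
  x_2 = -0.833333 - (0.083333)/(-11.000000) = -0.825758

x_2 = -0.825758


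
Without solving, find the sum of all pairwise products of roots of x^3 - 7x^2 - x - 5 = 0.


By Vieta's formulas for x^3 + bx^2 + cx + d = 0:
  r1 + r2 + r3 = -b/a = 7
  r1*r2 + r1*r3 + r2*r3 = c/a = -1
  r1*r2*r3 = -d/a = 5


Sum of pairwise products = -1


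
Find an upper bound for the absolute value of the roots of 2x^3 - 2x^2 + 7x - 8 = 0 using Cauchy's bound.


Cauchy's bound: all roots r satisfy |r| <= 1 + max(|a_i/a_n|) for i = 0,...,n-1
where a_n is the leading coefficient.

Coefficients: [2, -2, 7, -8]
Leading coefficient a_n = 2
Ratios |a_i/a_n|: 1, 7/2, 4
Maximum ratio: 4
Cauchy's bound: |r| <= 1 + 4 = 5

Upper bound = 5


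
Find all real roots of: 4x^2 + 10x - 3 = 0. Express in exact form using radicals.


Using the quadratic formula: x = (-b ± sqrt(b^2 - 4ac)) / (2a)
Here a = 4, b = 10, c = -3
Discriminant = b^2 - 4ac = 10^2 - 4(4)(-3) = 100 + 48 = 148
Since discriminant = 148 > 0, there are two real roots.
x = (-10 ± 2*sqrt(37)) / 8
Simplifying: x = (-5 ± sqrt(37)) / 4
Numerically: x ≈ 0.2707 or x ≈ -2.7707

x = (-5 + sqrt(37)) / 4 or x = (-5 - sqrt(37)) / 4


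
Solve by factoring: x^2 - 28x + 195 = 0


We need two numbers that multiply to 195 and add to -28.
Those numbers are -13 and -15 (since (-13) * (-15) = 195 and (-13) + (-15) = -28).
So x^2 - 28x + 195 = (x - 13)(x - 15) = 0
Setting each factor to zero: x = 13 or x = 15

x = 13, x = 15


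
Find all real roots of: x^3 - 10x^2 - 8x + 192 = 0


Let p(x) = x^3 - 10x^2 - 8x + 192. By the rational root theorem (leading coefficient 1), any rational root is an integer divisor of 192: try ±1, ±2, ... in turn.
Test x = 1: value = 175 ≠ 0.
Test x = -1: value = 189 ≠ 0.
Test x = 2: value = 144 ≠ 0.
Test x = -2: value = 160 ≠ 0.
Test x = 3: value = 105 ≠ 0.
Test x = -3: value = 99 ≠ 0.
Test x = 4: value = 64 ≠ 0.
Test x = -4: value = 0 ✓, so (x + 4) is a factor.
Synthetic division by (x + 4): bring down 1; 1(-4) - 10 = -14; (-14)(-4) - 8 = 48; 48(-4) + 192 = 0 → quotient x^2 - 14x + 48, remainder 0.
Solve the quadratic x^2 - 14x + 48 = 0: discriminant = (-14)^2 - 4(1)(48) = 196 - 192 = 4.
sqrt(4) = 2, so x = (14 ± 2)/2: x = 8 or x = 6.

x = -4, x = 6, x = 8


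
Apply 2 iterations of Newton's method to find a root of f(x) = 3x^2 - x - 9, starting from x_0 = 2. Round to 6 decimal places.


Newton's method: x_(n+1) = x_n - f(x_n)/f'(x_n)
f(x) = 3x^2 - x - 9
f'(x) = 6x - 1

Iteration 1:
  f(2.000000) = 1.000000
  f'(2.000000) = 11.000000
  x_1 = 2.000000 - (1.000000)/(11.000000) = 1.909091

Iteration 2:
  f(1.909091) = 0.024793
  f'(1.909091) = 10.454545
  x_2 = 1.909091 - (0.024793)/(10.454545) = 1.906719

x_2 = 1.906719


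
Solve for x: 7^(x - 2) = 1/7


Express both sides with the same base.
1/7 = 7^(-1)
Since the bases match, equate exponents: x - 2 = -1
So x = -1 - (-2) = 1

x = 1


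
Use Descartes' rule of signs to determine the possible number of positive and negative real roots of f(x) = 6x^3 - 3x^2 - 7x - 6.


Descartes' rule of signs:

For positive roots, count sign changes in f(x) = 6x^3 - 3x^2 - 7x - 6:
Signs of coefficients: +, -, -, -
Number of sign changes: 1
Possible positive real roots: 1

For negative roots, examine f(-x) = -6x^3 - 3x^2 + 7x - 6:
Signs of coefficients: -, -, +, -
Number of sign changes: 2
Possible negative real roots: 2, 0

Positive roots: 1; Negative roots: 2 or 0


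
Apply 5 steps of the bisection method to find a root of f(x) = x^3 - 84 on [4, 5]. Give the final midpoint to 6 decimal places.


f(x) = x^3 - 84
f(4) = -20 < 0
f(5) = 41 > 0

Step 1: midpoint = (4.000000 + 5.000000)/2 = 4.500000
  f(4.500000) = 7.125000
  f(mid) > 0, so root is in [4.000000, 4.500000]

Step 2: midpoint = (4.000000 + 4.500000)/2 = 4.250000
  f(4.250000) = -7.234375
  f(mid) < 0, so root is in [4.250000, 4.500000]

Step 3: midpoint = (4.250000 + 4.500000)/2 = 4.375000
  f(4.375000) = -0.259766
  f(mid) < 0, so root is in [4.375000, 4.500000]

Step 4: midpoint = (4.375000 + 4.500000)/2 = 4.437500
  f(4.437500) = 3.380615
  f(mid) > 0, so root is in [4.375000, 4.437500]

Step 5: midpoint = (4.375000 + 4.437500)/2 = 4.406250
  f(4.406250) = 1.547516
  f(mid) > 0, so root is in [4.375000, 4.406250]

midpoint = 4.406250


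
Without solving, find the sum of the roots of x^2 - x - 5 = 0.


By Vieta's formulas for ax^2 + bx + c = 0:
  Sum of roots = -b/a
  Product of roots = c/a

Here a = 1, b = -1, c = -5
Sum = -(-1)/1 = 1
Product = -5/1 = -5

Sum = 1


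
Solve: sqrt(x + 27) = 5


Square both sides: x + 27 = 5^2 = 25
x = 25 - 27 = -2
x = -2
Check: sqrt(1*(-2) + 27) = sqrt(25) = 5 ✓

x = -2


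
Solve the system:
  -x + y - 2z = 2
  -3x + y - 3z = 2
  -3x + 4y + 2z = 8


Using Cramer's rule. Expand each determinant along the first row.
D  = (-1)*[1*2 - (-3)*4] - 1*[(-3)*2 - (-3)*(-3)] + (-2)*[(-3)*4 - 1*(-3)]
  = (-1)*(14) - 1*(-15) + (-2)*(-9) = 19
Dx = 2*[1*2 - (-3)*4] - 1*[2*2 - (-3)*8] + (-2)*[2*4 - 1*8]
  = 2*(14) - 1*(28) + (-2)*(0) = 0
Dy = (-1)*[2*2 - (-3)*8] - 2*[(-3)*2 - (-3)*(-3)] + (-2)*[(-3)*8 - 2*(-3)]
  = (-1)*(28) - 2*(-15) + (-2)*(-18) = 38
Dz = (-1)*[1*8 - 2*4] - 1*[(-3)*8 - 2*(-3)] + 2*[(-3)*4 - 1*(-3)]
  = (-1)*(0) - 1*(-18) + 2*(-9) = 0
x = Dx/D = 0/19 = 0, y = Dy/D = 38/19 = 2, z = Dz/D = 0/19 = 0
Check eq1: (-1)(0) + (1)(2) + (-2)(0) = 2 = 2 ✓
Check eq2: (-3)(0) + (1)(2) + (-3)(0) = 2 = 2 ✓
Check eq3: (-3)(0) + (4)(2) + (2)(0) = 8 = 8 ✓

x = 0, y = 2, z = 0


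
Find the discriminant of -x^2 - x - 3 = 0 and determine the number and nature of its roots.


For ax^2 + bx + c = 0, discriminant D = b^2 - 4ac
Here a = -1, b = -1, c = -3
D = (-1)^2 - 4(-1)(-3) = 1 - 12 = -11

D = -11 < 0
The equation has no real roots (2 complex conjugate roots).

Discriminant = -11, no real roots (2 complex conjugate roots)


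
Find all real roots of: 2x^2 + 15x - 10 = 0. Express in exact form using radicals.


Using the quadratic formula: x = (-b ± sqrt(b^2 - 4ac)) / (2a)
Here a = 2, b = 15, c = -10
Discriminant = b^2 - 4ac = 15^2 - 4(2)(-10) = 225 + 80 = 305
Since discriminant = 305 > 0, there are two real roots.
x = (-15 ± sqrt(305)) / 4
Numerically: x ≈ 0.6161 or x ≈ -8.1161

x = (-15 + sqrt(305)) / 4 or x = (-15 - sqrt(305)) / 4


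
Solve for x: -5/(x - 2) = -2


Multiply both sides by (x - 2): -5 = -2(x - 2)
Distribute: -5 = -2x + 4
-2x = -5 - 4 = -9
x = 9/2

x = 9/2


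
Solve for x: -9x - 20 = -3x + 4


Starting with: -9x - 20 = -3x + 4
Move all x terms to left: (-9 + 3)x = 4 + 20
Simplify: -6x = 24
Divide both sides by -6: x = -4

x = -4


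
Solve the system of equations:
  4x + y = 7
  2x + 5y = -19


Using Cramer's rule:
Determinant D = (4)(5) - (2)(1) = 20 - 2 = 18
Dx = (7)(5) - (-19)(1) = 35 + 19 = 54
Dy = (4)(-19) - (2)(7) = -76 - 14 = -90
x = Dx/D = 54/18 = 3
y = Dy/D = -90/18 = -5

x = 3, y = -5


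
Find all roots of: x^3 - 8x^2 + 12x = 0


The constant term is 0, so x = 0 is a root. Factor out x:
  x^2 - 8x + 12 = 0
Solve the quadratic x^2 - 8x + 12 = 0: discriminant = (-8)^2 - 4(1)(12) = 64 - 48 = 16.
sqrt(16) = 4, so x = (8 ± 4)/2: x = 6 or x = 2.
Collecting all roots found:

x = 0, x = 2, x = 6


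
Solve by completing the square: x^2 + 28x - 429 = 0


Start: x^2 + 28x - 429 = 0
Move constant: x^2 + 28x = 429
Half of 28 is 14, squared is 196
Add 196 to both sides: x^2 + 28x + 196 = 625
(x + 14)^2 = 625
x + 14 = ±25
x = -14 + 25 = 11 or x = -14 - 25 = -39

x = -39, x = 11


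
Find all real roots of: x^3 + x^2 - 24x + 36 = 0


Let p(x) = x^3 + x^2 - 24x + 36. By the rational root theorem (leading coefficient 1), any rational root is an integer divisor of 36: try ±1, ±2, ... in turn.
Test x = 1: value = 14 ≠ 0.
Test x = -1: value = 60 ≠ 0.
Test x = 2: value = 0 ✓, so (x - 2) is a factor.
Synthetic division by (x - 2): bring down 1; 1(2) + 1 = 3; 3(2) - 24 = -18; (-18)(2) + 36 = 0 → quotient x^2 + 3x - 18, remainder 0.
Solve the quadratic x^2 + 3x - 18 = 0: discriminant = 3^2 - 4(1)(-18) = 9 + 72 = 81.
sqrt(81) = 9, so x = (-3 ± 9)/2: x = 3 or x = -6.

x = -6, x = 2, x = 3


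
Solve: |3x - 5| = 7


An absolute value equation |expr| = 7 gives two cases:
Case 1: 3x - 5 = 7
  3x = 12, so x = 4
Case 2: 3x - 5 = -7
  3x = -2, so x = -2/3

x = -2/3, x = 4


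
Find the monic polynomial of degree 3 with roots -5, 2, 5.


A monic polynomial with roots -5, 2, 5 is:
p(x) = (x + 5)(x - 2)(x - 5)
After multiplying by (x + 5): x + 5
After multiplying by (x - 2): x^2 + 3x - 10
After multiplying by (x - 5): x^3 - 2x^2 - 25x + 50

x^3 - 2x^2 - 25x + 50


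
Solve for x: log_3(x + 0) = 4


Convert to exponential form: x + 0 = 3^4 = 81
x = 81 - 0 = 81
Check: log_3(81 + 0) = log_3(81) = log_3(81) = 4 ✓

x = 81


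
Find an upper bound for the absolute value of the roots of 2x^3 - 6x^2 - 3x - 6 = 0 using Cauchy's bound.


Cauchy's bound: all roots r satisfy |r| <= 1 + max(|a_i/a_n|) for i = 0,...,n-1
where a_n is the leading coefficient.

Coefficients: [2, -6, -3, -6]
Leading coefficient a_n = 2
Ratios |a_i/a_n|: 3, 3/2, 3
Maximum ratio: 3
Cauchy's bound: |r| <= 1 + 3 = 4

Upper bound = 4


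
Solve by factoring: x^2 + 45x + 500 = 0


We need two numbers that multiply to 500 and add to 45.
Those numbers are 25 and 20 (since 25 * 20 = 500 and 25 + 20 = 45).
So x^2 + 45x + 500 = (x + 25)(x + 20) = 0
Setting each factor to zero: x = -25 or x = -20

x = -25, x = -20


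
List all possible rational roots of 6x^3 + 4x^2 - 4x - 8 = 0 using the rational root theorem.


Rational root theorem: possible roots are ±p/q where:
  p divides the constant term (-8): p ∈ {1, 2, 4, 8}
  q divides the leading coefficient (6): q ∈ {1, 2, 3, 6}

All possible rational roots: -8, -4, -8/3, -2, -4/3, -1, -2/3, -1/2, -1/3, -1/6, 1/6, 1/3, 1/2, 2/3, 1, 4/3, 2, 8/3, 4, 8

-8, -4, -8/3, -2, -4/3, -1, -2/3, -1/2, -1/3, -1/6, 1/6, 1/3, 1/2, 2/3, 1, 4/3, 2, 8/3, 4, 8


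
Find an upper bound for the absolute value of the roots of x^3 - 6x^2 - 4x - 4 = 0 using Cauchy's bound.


Cauchy's bound: all roots r satisfy |r| <= 1 + max(|a_i/a_n|) for i = 0,...,n-1
where a_n is the leading coefficient.

Coefficients: [1, -6, -4, -4]
Leading coefficient a_n = 1
Ratios |a_i/a_n|: 6, 4, 4
Maximum ratio: 6
Cauchy's bound: |r| <= 1 + 6 = 7

Upper bound = 7


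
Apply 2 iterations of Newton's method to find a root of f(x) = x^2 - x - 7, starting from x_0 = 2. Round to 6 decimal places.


Newton's method: x_(n+1) = x_n - f(x_n)/f'(x_n)
f(x) = x^2 - x - 7
f'(x) = 2x - 1

Iteration 1:
  f(2.000000) = -5.000000
  f'(2.000000) = 3.000000
  x_1 = 2.000000 - (-5.000000)/(3.000000) = 3.666667

Iteration 2:
  f(3.666667) = 2.777778
  f'(3.666667) = 6.333333
  x_2 = 3.666667 - (2.777778)/(6.333333) = 3.228070

x_2 = 3.228070


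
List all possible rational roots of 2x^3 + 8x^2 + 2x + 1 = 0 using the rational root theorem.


Rational root theorem: possible roots are ±p/q where:
  p divides the constant term (1): p ∈ {1}
  q divides the leading coefficient (2): q ∈ {1, 2}

All possible rational roots: -1, -1/2, 1/2, 1

-1, -1/2, 1/2, 1


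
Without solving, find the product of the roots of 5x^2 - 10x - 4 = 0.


By Vieta's formulas for ax^2 + bx + c = 0:
  Sum of roots = -b/a
  Product of roots = c/a

Here a = 5, b = -10, c = -4
Sum = -(-10)/5 = 2
Product = -4/5 = -4/5

Product = -4/5


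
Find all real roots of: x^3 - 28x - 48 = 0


Let p(x) = x^3 - 28x - 48. By the rational root theorem (leading coefficient 1), any rational root is an integer divisor of 48: try ±1, ±2, ... in turn.
Test x = 1: value = -75 ≠ 0.
Test x = -1: value = -21 ≠ 0.
Test x = 2: value = -96 ≠ 0.
Test x = -2: value = 0 ✓, so (x + 2) is a factor.
Synthetic division by (x + 2): bring down 1; 1(-2) + 0 = -2; (-2)(-2) - 28 = -24; (-24)(-2) - 48 = 0 → quotient x^2 - 2x - 24, remainder 0.
Solve the quadratic x^2 - 2x - 24 = 0: discriminant = (-2)^2 - 4(1)(-24) = 4 + 96 = 100.
sqrt(100) = 10, so x = (2 ± 10)/2: x = 6 or x = -4.

x = -4, x = -2, x = 6


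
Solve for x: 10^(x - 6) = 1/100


Express both sides with the same base.
1/100 = 10^(-2)
Since the bases match, equate exponents: x - 6 = -2
So x = -2 - (-6) = 4

x = 4


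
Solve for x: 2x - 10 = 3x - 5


Starting with: 2x - 10 = 3x - 5
Move all x terms to left: (2 - 3)x = -5 + 10
Simplify: -x = 5
Divide both sides by -1: x = -5

x = -5


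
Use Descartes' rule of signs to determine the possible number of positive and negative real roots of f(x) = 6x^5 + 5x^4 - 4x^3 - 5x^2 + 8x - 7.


Descartes' rule of signs:

For positive roots, count sign changes in f(x) = 6x^5 + 5x^4 - 4x^3 - 5x^2 + 8x - 7:
Signs of coefficients: +, +, -, -, +, -
Number of sign changes: 3
Possible positive real roots: 3, 1

For negative roots, examine f(-x) = -6x^5 + 5x^4 + 4x^3 - 5x^2 - 8x - 7:
Signs of coefficients: -, +, +, -, -, -
Number of sign changes: 2
Possible negative real roots: 2, 0

Positive roots: 3 or 1; Negative roots: 2 or 0


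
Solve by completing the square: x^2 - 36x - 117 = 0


Start: x^2 - 36x - 117 = 0
Move constant: x^2 - 36x = 117
Half of -36 is -18, squared is 324
Add 324 to both sides: x^2 - 36x + 324 = 441
(x - 18)^2 = 441
x - 18 = ±21
x = 18 + 21 = 39 or x = 18 - 21 = -3

x = -3, x = 39


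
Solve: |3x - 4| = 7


An absolute value equation |expr| = 7 gives two cases:
Case 1: 3x - 4 = 7
  3x = 11, so x = 11/3
Case 2: 3x - 4 = -7
  3x = -3, so x = -1

x = -1, x = 11/3


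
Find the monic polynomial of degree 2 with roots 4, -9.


A monic polynomial with roots 4, -9 is:
p(x) = (x - 4)(x + 9)
After multiplying by (x - 4): x - 4
After multiplying by (x + 9): x^2 + 5x - 36

x^2 + 5x - 36


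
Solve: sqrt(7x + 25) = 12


Square both sides: 7x + 25 = 12^2 = 144
7x = 144 - 25 = 119
x = 17
Check: sqrt(7*17 + 25) = sqrt(144) = 12 ✓

x = 17


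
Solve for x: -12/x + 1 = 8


Subtract 1 from both sides: -12/x = 7
Multiply both sides by x: -12 = 7 * x
Divide by 7: x = -12/7

x = -12/7


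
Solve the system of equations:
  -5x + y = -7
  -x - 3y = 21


Using Cramer's rule:
Determinant D = (-5)(-3) - (-1)(1) = 15 + 1 = 16
Dx = (-7)(-3) - (21)(1) = 21 - 21 = 0
Dy = (-5)(21) - (-1)(-7) = -105 - 7 = -112
x = Dx/D = 0/16 = 0
y = Dy/D = -112/16 = -7

x = 0, y = -7


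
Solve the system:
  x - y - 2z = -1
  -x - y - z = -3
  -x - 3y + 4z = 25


Using Cramer's rule. Expand each determinant along the first row.
D  = 1*[(-1)*4 - (-1)*(-3)] - (-1)*[(-1)*4 - (-1)*(-1)] + (-2)*[(-1)*(-3) - (-1)*(-1)]
  = 1*(-7) - (-1)*(-5) + (-2)*(2) = -16
Dx = (-1)*[(-1)*4 - (-1)*(-3)] - (-1)*[(-3)*4 - (-1)*25] + (-2)*[(-3)*(-3) - (-1)*25]
  = (-1)*(-7) - (-1)*(13) + (-2)*(34) = -48
Dy = 1*[(-3)*4 - (-1)*25] - (-1)*[(-1)*4 - (-1)*(-1)] + (-2)*[(-1)*25 - (-3)*(-1)]
  = 1*(13) - (-1)*(-5) + (-2)*(-28) = 64
Dz = 1*[(-1)*25 - (-3)*(-3)] - (-1)*[(-1)*25 - (-3)*(-1)] + (-1)*[(-1)*(-3) - (-1)*(-1)]
  = 1*(-34) - (-1)*(-28) + (-1)*(2) = -64
x = Dx/D = -48/-16 = 3, y = Dy/D = 64/-16 = -4, z = Dz/D = -64/-16 = 4
Check eq1: (1)(3) + (-1)(-4) + (-2)(4) = -1 = -1 ✓
Check eq2: (-1)(3) + (-1)(-4) + (-1)(4) = -3 = -3 ✓
Check eq3: (-1)(3) + (-3)(-4) + (4)(4) = 25 = 25 ✓

x = 3, y = -4, z = 4


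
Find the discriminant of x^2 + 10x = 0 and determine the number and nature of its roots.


For ax^2 + bx + c = 0, discriminant D = b^2 - 4ac
Here a = 1, b = 10, c = 0
D = (10)^2 - 4(1)(0) = 100 - 0 = 100

D = 100 > 0 and is a perfect square (sqrt = 10)
The equation has 2 distinct real rational roots.

Discriminant = 100, 2 distinct real rational roots


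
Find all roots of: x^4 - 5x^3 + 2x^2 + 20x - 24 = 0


Let p(x) = x^4 - 5x^3 + 2x^2 + 20x - 24. By the rational root theorem (leading coefficient 1), any rational root is an integer divisor of 24: try ±1, ±2, ... in turn.
Test x = 1: value = -6 ≠ 0.
Test x = -1: value = -36 ≠ 0.
Test x = 2: value = 0 ✓, so (x - 2) is a factor.
Synthetic division by (x - 2): bring down 1; 1(2) - 5 = -3; (-3)(2) + 2 = -4; (-4)(2) + 20 = 12; 12(2) - 24 = 0 → quotient x^3 - 3x^2 - 4x + 12, remainder 0.
Continue with the quotient x^3 - 3x^2 - 4x + 12 (candidates must divide 12; re-test x = 2 first in case it repeats).
Test x = 2: value = 0 ✓, so (x - 2) is a factor.
Synthetic division by (x - 2): bring down 1; 1(2) - 3 = -1; (-1)(2) - 4 = -6; (-6)(2) + 12 = 0 → quotient x^2 - x - 6, remainder 0.
Solve the quadratic x^2 - x - 6 = 0: discriminant = (-1)^2 - 4(1)(-6) = 1 + 24 = 25.
sqrt(25) = 5, so x = (1 ± 5)/2: x = 3 or x = -2.
Collecting all roots found:

x = -2, x = 2 (multiplicity 2), x = 3


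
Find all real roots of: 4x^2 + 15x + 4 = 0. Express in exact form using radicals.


Using the quadratic formula: x = (-b ± sqrt(b^2 - 4ac)) / (2a)
Here a = 4, b = 15, c = 4
Discriminant = b^2 - 4ac = 15^2 - 4(4)(4) = 225 - 64 = 161
Since discriminant = 161 > 0, there are two real roots.
x = (-15 ± sqrt(161)) / 8
Numerically: x ≈ -0.2889 or x ≈ -3.4611

x = (-15 + sqrt(161)) / 8 or x = (-15 - sqrt(161)) / 8


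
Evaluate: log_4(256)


We need the exponent such that 4^? = 256
4^4 = 256
Therefore log_4(256) = 4

4


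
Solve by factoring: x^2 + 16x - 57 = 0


We need two numbers that multiply to -57 and add to 16.
Those numbers are -3 and 19 (since (-3) * 19 = -57 and (-3) + 19 = 16).
So x^2 + 16x - 57 = (x - 3)(x + 19) = 0
Setting each factor to zero: x = 3 or x = -19

x = -19, x = 3


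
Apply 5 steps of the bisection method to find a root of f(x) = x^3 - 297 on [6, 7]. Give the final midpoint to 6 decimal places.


f(x) = x^3 - 297
f(6) = -81 < 0
f(7) = 46 > 0

Step 1: midpoint = (6.000000 + 7.000000)/2 = 6.500000
  f(6.500000) = -22.375000
  f(mid) < 0, so root is in [6.500000, 7.000000]

Step 2: midpoint = (6.500000 + 7.000000)/2 = 6.750000
  f(6.750000) = 10.546875
  f(mid) > 0, so root is in [6.500000, 6.750000]

Step 3: midpoint = (6.500000 + 6.750000)/2 = 6.625000
  f(6.625000) = -6.224609
  f(mid) < 0, so root is in [6.625000, 6.750000]

Step 4: midpoint = (6.625000 + 6.750000)/2 = 6.687500
  f(6.687500) = 2.082764
  f(mid) > 0, so root is in [6.625000, 6.687500]

Step 5: midpoint = (6.625000 + 6.687500)/2 = 6.656250
  f(6.656250) = -2.090424
  f(mid) < 0, so root is in [6.656250, 6.687500]

midpoint = 6.656250


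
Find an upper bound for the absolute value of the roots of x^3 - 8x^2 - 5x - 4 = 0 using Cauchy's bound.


Cauchy's bound: all roots r satisfy |r| <= 1 + max(|a_i/a_n|) for i = 0,...,n-1
where a_n is the leading coefficient.

Coefficients: [1, -8, -5, -4]
Leading coefficient a_n = 1
Ratios |a_i/a_n|: 8, 5, 4
Maximum ratio: 8
Cauchy's bound: |r| <= 1 + 8 = 9

Upper bound = 9


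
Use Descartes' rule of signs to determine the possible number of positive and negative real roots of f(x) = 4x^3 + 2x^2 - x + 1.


Descartes' rule of signs:

For positive roots, count sign changes in f(x) = 4x^3 + 2x^2 - x + 1:
Signs of coefficients: +, +, -, +
Number of sign changes: 2
Possible positive real roots: 2, 0

For negative roots, examine f(-x) = -4x^3 + 2x^2 + x + 1:
Signs of coefficients: -, +, +, +
Number of sign changes: 1
Possible negative real roots: 1

Positive roots: 2 or 0; Negative roots: 1


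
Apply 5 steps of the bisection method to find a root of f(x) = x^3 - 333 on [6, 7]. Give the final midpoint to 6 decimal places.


f(x) = x^3 - 333
f(6) = -117 < 0
f(7) = 10 > 0

Step 1: midpoint = (6.000000 + 7.000000)/2 = 6.500000
  f(6.500000) = -58.375000
  f(mid) < 0, so root is in [6.500000, 7.000000]

Step 2: midpoint = (6.500000 + 7.000000)/2 = 6.750000
  f(6.750000) = -25.453125
  f(mid) < 0, so root is in [6.750000, 7.000000]

Step 3: midpoint = (6.750000 + 7.000000)/2 = 6.875000
  f(6.875000) = -8.048828
  f(mid) < 0, so root is in [6.875000, 7.000000]

Step 4: midpoint = (6.875000 + 7.000000)/2 = 6.937500
  f(6.937500) = 0.894287
  f(mid) > 0, so root is in [6.875000, 6.937500]

Step 5: midpoint = (6.875000 + 6.937500)/2 = 6.906250
  f(6.906250) = -3.597504
  f(mid) < 0, so root is in [6.906250, 6.937500]

midpoint = 6.906250


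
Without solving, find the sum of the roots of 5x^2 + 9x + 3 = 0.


By Vieta's formulas for ax^2 + bx + c = 0:
  Sum of roots = -b/a
  Product of roots = c/a

Here a = 5, b = 9, c = 3
Sum = -(9)/5 = -9/5
Product = 3/5 = 3/5

Sum = -9/5


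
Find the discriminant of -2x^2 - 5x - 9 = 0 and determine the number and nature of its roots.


For ax^2 + bx + c = 0, discriminant D = b^2 - 4ac
Here a = -2, b = -5, c = -9
D = (-5)^2 - 4(-2)(-9) = 25 - 72 = -47

D = -47 < 0
The equation has no real roots (2 complex conjugate roots).

Discriminant = -47, no real roots (2 complex conjugate roots)


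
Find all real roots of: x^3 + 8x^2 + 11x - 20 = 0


Let p(x) = x^3 + 8x^2 + 11x - 20. By the rational root theorem (leading coefficient 1), any rational root is an integer divisor of 20: try ±1, ±2, ... in turn.
Test x = 1: value = 0 ✓, so (x - 1) is a factor.
Synthetic division by (x - 1): bring down 1; 1(1) + 8 = 9; 9(1) + 11 = 20; 20(1) - 20 = 0 → quotient x^2 + 9x + 20, remainder 0.
Solve the quadratic x^2 + 9x + 20 = 0: discriminant = 9^2 - 4(1)(20) = 81 - 80 = 1.
sqrt(1) = 1, so x = (-9 ± 1)/2: x = -4 or x = -5.

x = -5, x = -4, x = 1


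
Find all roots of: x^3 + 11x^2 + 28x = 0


The constant term is 0, so x = 0 is a root. Factor out x:
  x^2 + 11x + 28 = 0
Solve the quadratic x^2 + 11x + 28 = 0: discriminant = 11^2 - 4(1)(28) = 121 - 112 = 9.
sqrt(9) = 3, so x = (-11 ± 3)/2: x = -4 or x = -7.
Collecting all roots found:

x = -7, x = -4, x = 0


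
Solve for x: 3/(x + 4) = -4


Multiply both sides by (x + 4): 3 = -4(x + 4)
Distribute: 3 = -4x - 16
-4x = 3 + 16 = 19
x = -19/4

x = -19/4


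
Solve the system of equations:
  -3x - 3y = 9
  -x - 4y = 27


Using Cramer's rule:
Determinant D = (-3)(-4) - (-1)(-3) = 12 - 3 = 9
Dx = (9)(-4) - (27)(-3) = -36 + 81 = 45
Dy = (-3)(27) - (-1)(9) = -81 + 9 = -72
x = Dx/D = 45/9 = 5
y = Dy/D = -72/9 = -8

x = 5, y = -8


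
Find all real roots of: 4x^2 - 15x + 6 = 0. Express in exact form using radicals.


Using the quadratic formula: x = (-b ± sqrt(b^2 - 4ac)) / (2a)
Here a = 4, b = -15, c = 6
Discriminant = b^2 - 4ac = (-15)^2 - 4(4)(6) = 225 - 96 = 129
Since discriminant = 129 > 0, there are two real roots.
x = (15 ± sqrt(129)) / 8
Numerically: x ≈ 3.2947 or x ≈ 0.4553

x = (15 + sqrt(129)) / 8 or x = (15 - sqrt(129)) / 8
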